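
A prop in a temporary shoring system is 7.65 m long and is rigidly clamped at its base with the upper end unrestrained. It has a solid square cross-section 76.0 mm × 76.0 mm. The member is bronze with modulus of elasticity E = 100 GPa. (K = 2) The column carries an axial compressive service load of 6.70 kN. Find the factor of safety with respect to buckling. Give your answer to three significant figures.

n ≈ 1.75

I = a⁴/12 = 76.0⁴/12 = 2.780×10^6 mm⁴
I = 2.780×10^6 mm⁴ = 2.780×10^-6 m⁴
Effective length L_e = K·L = 2 × 7.65 = 15.30 m
P_cr = π²EI / L_e² = π² × 100×10⁹ × 2.780×10^-6 / 15.30² = 1.172×10^4 N
Factor of safety n = P_cr / P = 11.722 / 6.70 = 1.75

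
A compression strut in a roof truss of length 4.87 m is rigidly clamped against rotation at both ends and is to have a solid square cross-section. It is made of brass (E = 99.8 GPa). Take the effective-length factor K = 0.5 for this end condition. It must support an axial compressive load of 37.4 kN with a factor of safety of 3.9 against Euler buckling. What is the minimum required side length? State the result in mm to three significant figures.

Required P_cr = n·P = 3.9 × 37.4 = 145.9 kN
L_e = K·L = 0.5 × 4.87 = 2.435 m
Required I = P_cr·L_e²/(π²E) = 1.459×10^5 × 2.435² / (π² × 9.98×10^10) = 8.780×10^-7 m⁴
I_req = 8.780×10^5 mm⁴
Solid square: I = a⁴/12  ⇒  a = (12I)^(1/4) = (12×8.780×10^5)^(1/4) = 57.0 mm

a ≈ 57.0 mm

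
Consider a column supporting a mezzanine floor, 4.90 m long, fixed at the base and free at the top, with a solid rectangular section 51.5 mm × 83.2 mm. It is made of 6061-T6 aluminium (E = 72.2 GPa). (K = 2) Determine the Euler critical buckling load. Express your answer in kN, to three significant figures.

Buckling occurs about the weak axis: I_min = h·b³/12 with b = 51.5 mm (the shorter side).
I_min = 83.2×51.5³/12 = 9.470×10^5 mm⁴
I = 9.470×10^5 mm⁴ = 9.470×10^-7 m⁴
Effective length L_e = K·L = 2 × 4.90 = 9.800 m
P_cr = π²EI / L_e² = π² × 72.2×10⁹ × 9.470×10^-7 / 9.800² = 7.027×10^3 N

P_cr ≈ 7.03 kN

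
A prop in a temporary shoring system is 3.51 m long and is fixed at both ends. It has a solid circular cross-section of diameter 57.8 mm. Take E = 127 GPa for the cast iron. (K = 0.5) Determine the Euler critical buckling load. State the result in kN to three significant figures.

P_cr ≈ 223 kN

I = πd⁴/64 = π×57.8⁴/64 = 5.479×10^5 mm⁴
I = 5.479×10^5 mm⁴ = 5.479×10^-7 m⁴
Effective length L_e = K·L = 0.5 × 3.51 = 1.755 m
P_cr = π²EI / L_e² = π² × 127×10⁹ × 5.479×10^-7 / 1.755² = 2.230×10^5 N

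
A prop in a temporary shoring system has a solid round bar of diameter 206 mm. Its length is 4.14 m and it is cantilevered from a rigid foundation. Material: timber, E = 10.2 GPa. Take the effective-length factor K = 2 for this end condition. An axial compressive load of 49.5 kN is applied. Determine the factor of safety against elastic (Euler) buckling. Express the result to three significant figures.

I = πd⁴/64 = π×206⁴/64 = 8.840×10^7 mm⁴
I = 8.840×10^7 mm⁴ = 8.840×10^-5 m⁴
Effective length L_e = K·L = 2 × 4.14 = 8.280 m
P_cr = π²EI / L_e² = π² × 10.2×10⁹ × 8.840×10^-5 / 8.280² = 1.298×10^5 N
Factor of safety n = P_cr / P = 129.80 / 49.5 = 2.62

n ≈ 2.62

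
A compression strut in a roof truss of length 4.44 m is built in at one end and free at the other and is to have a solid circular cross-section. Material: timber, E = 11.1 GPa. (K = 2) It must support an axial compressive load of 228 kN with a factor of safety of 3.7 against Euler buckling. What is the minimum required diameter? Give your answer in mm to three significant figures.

Required P_cr = n·P = 3.7 × 228 = 843.6 kN
L_e = K·L = 2 × 4.44 = 8.880 m
Required I = P_cr·L_e²/(π²E) = 8.436×10^5 × 8.880² / (π² × 1.11×10^10) = 6.072×10^-4 m⁴
I_req = 6.072×10^8 mm⁴
Solid circle: I = πd⁴/64  ⇒  d = (64I/π)^(1/4) = (64×6.072×10^8/π)^(1/4) = 333 mm

d ≈ 333 mm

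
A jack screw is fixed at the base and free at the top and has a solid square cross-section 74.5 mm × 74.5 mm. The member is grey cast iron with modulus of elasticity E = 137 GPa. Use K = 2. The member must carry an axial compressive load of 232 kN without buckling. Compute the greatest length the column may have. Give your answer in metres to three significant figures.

L_max ≈ 1.93 m

I = a⁴/12 = 74.5⁴/12 = 2.567×10^6 mm⁴
I = 2.567×10^-6 m⁴
At the buckling limit P_cr = P = 2.320×10^5 N
From P_cr = π²EI/(K·L)²:  L = (1/K)·√(π²EI/P_cr) = (1/2)·√(π²×1.37×10^11×2.567×10^-6/2.320×10^5)
L = 1.93 m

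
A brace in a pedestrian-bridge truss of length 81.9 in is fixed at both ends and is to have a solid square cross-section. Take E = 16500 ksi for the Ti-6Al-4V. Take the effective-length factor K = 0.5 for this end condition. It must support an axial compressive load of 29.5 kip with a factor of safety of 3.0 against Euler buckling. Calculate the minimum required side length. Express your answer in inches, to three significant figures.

a ≈ 1.82 in

Required P_cr = n·P = 3.0 × 29.5 = 88.50 kip
L_e = K·L = 0.5 × 81.9 = 40.95 in
Required I = P_cr·L_e²/(π²E) = 8.850×10^4 × 40.95² / (π² × 1.65×10^7) = 0.9113 in⁴
Solid square: I = a⁴/12  ⇒  a = (12I)^(1/4) = (12×0.9113)^(1/4) = 1.82 in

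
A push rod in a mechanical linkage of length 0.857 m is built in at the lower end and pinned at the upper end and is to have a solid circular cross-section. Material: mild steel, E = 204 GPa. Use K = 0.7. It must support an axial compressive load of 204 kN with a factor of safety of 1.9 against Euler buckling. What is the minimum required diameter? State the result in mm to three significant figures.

Required P_cr = n·P = 1.9 × 204 = 387.6 kN
L_e = K·L = 0.7 × 0.857 = 0.5999 m
Required I = P_cr·L_e²/(π²E) = 3.876×10^5 × 0.5999² / (π² × 2.04×10^11) = 6.928×10^-8 m⁴
I_req = 6.928×10^4 mm⁴
Solid circle: I = πd⁴/64  ⇒  d = (64I/π)^(1/4) = (64×6.928×10^4/π)^(1/4) = 34.5 mm

d ≈ 34.5 mm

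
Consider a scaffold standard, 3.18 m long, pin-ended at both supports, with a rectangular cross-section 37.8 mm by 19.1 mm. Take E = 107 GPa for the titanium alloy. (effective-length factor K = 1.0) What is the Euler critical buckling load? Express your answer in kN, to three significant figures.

P_cr ≈ 2.29 kN

Buckling occurs about the weak axis: I_min = h·b³/12 with b = 19.1 mm (the shorter side).
I_min = 37.8×19.1³/12 = 2.195×10^4 mm⁴
I = 2.195×10^4 mm⁴ = 2.195×10^-8 m⁴
Effective length L_e = K·L = 1 × 3.18 = 3.180 m
P_cr = π²EI / L_e² = π² × 107×10⁹ × 2.195×10^-8 / 3.180² = 2.292×10^3 N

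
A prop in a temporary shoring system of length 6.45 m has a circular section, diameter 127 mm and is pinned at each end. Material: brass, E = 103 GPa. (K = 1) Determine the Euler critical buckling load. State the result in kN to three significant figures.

P_cr ≈ 312 kN

I = πd⁴/64 = π×127⁴/64 = 1.277×10^7 mm⁴
I = 1.277×10^7 mm⁴ = 1.277×10^-5 m⁴
Effective length L_e = K·L = 1 × 6.45 = 6.450 m
P_cr = π²EI / L_e² = π² × 103×10⁹ × 1.277×10^-5 / 6.450² = 3.120×10^5 N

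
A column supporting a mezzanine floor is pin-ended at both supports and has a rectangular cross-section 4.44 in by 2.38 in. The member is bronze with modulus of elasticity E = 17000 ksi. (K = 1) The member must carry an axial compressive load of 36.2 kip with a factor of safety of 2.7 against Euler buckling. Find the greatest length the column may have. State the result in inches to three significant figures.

L_max ≈ 92.5 in

Buckling occurs about the weak axis: I_min = h·b³/12 with b = 2.38 in (the shorter side).
I_min = 4.44×2.38³/12 = 4.988 in⁴
Required critical load P_cr = n·P = 2.7 × 36.2 = 97.74 kip = 9.774×10^4 lb
From P_cr = π²EI/(K·L)²:  L = (1/K)·√(π²EI/P_cr) = (1/1)·√(π²×1.70×10^7×4.988/9.774×10^4)
L = 92.5 in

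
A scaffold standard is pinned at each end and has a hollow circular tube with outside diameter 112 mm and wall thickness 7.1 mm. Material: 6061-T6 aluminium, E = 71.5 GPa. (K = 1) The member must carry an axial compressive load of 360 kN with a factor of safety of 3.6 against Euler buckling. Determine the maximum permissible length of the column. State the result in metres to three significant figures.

Inner diameter d_i = 112 − 2×7.1 = 97.80 mm
I = π(d_o⁴ − d_i⁴)/64 = π(112⁴ − 97.80⁴)/64 = 3.233×10^6 mm⁴
I = 3.233×10^-6 m⁴
Required critical load P_cr = n·P = 3.6 × 360 = 1296 kN = 1.296×10^6 N
From P_cr = π²EI/(K·L)²:  L = (1/K)·√(π²EI/P_cr) = (1/1)·√(π²×7.15×10^10×3.233×10^-6/1.296×10^6)
L = 1.33 m

L_max ≈ 1.33 m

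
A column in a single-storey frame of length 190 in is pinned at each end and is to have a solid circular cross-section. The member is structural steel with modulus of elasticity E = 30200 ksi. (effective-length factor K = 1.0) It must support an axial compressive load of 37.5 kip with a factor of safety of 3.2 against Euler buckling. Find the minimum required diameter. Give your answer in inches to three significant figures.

Required P_cr = n·P = 3.2 × 37.5 = 120.0 kip
L_e = K·L = 1 × 190 = 190.0 in
Required I = P_cr·L_e²/(π²E) = 1.200×10^5 × 190.0² / (π² × 3.02×10^7) = 14.53 in⁴
Solid circle: I = πd⁴/64  ⇒  d = (64I/π)^(1/4) = (64×14.53/π)^(1/4) = 4.15 in

d ≈ 4.15 in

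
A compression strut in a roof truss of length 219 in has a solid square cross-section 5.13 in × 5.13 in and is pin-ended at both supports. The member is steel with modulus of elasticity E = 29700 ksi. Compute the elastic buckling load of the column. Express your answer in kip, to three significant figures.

I = a⁴/12 = 5.13⁴/12 = 57.71 in⁴
Effective length L_e = K·L = 1 × 219 = 219.0 in
P_cr = π²EI / L_e² = π² × 29700×10³ × 57.71 / 219.0² = 3.527×10^5 lb

P_cr ≈ 353 kip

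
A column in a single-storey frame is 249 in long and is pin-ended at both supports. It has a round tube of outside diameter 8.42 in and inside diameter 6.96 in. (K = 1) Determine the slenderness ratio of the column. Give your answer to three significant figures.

λ ≈ 91.2

d_o = 8.42 in, d_i = 6.96 in
I = π(d_o⁴ − d_i⁴)/64 = π(8.42⁴ − 6.960⁴)/64 = 131.5 in⁴
A = 17.64 in²;  r_min = √(I/A) = √(131.5/17.64) = 2.731 in
L_e = K·L = 1 × 249 = 249.0 in
λ = L_e / r_min = 249.00 / 2.731 = 91.2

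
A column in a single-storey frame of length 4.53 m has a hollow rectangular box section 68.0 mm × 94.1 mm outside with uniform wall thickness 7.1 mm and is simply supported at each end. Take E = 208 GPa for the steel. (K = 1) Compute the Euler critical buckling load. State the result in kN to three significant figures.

Inner dimensions: h_i = 94.1 − 2×7.1 = 79.90 mm, b_i = 68.0 − 2×7.1 = 53.80 mm
Weak-axis I_min = (h_o·b_o³ − h_i·b_i³)/12 with b_o = 68.0, b_i = 53.80 mm (shorter outer/inner sides).
I_min = (94.1×68.0³ − 79.90×53.80³)/12 = 1.429×10^6 mm⁴
I = 1.429×10^6 mm⁴ = 1.429×10^-6 m⁴
Effective length L_e = K·L = 1 × 4.53 = 4.530 m
P_cr = π²EI / L_e² = π² × 208×10⁹ × 1.429×10^-6 / 4.530² = 1.429×10^5 N

P_cr ≈ 143 kN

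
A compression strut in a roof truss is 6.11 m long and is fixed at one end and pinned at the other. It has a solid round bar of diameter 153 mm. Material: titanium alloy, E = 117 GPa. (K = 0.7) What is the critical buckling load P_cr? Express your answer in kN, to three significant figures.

P_cr ≈ 1700 kN

I = πd⁴/64 = π×153⁴/64 = 2.690×10^7 mm⁴
I = 2.690×10^7 mm⁴ = 2.690×10^-5 m⁴
Effective length L_e = K·L = 0.7 × 6.11 = 4.277 m
P_cr = π²EI / L_e² = π² × 117×10⁹ × 2.690×10^-5 / 4.277² = 1.698×10^6 N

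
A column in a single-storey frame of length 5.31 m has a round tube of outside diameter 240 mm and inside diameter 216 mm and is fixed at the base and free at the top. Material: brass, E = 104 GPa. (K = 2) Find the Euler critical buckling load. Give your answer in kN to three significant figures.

d_o = 240 mm, d_i = 216 mm
I = π(d_o⁴ − d_i⁴)/64 = π(240⁴ − 216.0⁴)/64 = 5.601×10^7 mm⁴
I = 5.601×10^7 mm⁴ = 5.601×10^-5 m⁴
Effective length L_e = K·L = 2 × 5.31 = 10.62 m
P_cr = π²EI / L_e² = π² × 104×10⁹ × 5.601×10^-5 / 10.62² = 5.097×10^5 N

P_cr ≈ 510 kN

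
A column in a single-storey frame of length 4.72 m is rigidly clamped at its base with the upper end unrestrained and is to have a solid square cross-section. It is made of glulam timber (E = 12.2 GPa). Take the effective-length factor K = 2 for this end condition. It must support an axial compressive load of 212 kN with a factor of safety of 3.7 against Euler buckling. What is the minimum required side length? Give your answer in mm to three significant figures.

Required P_cr = n·P = 3.7 × 212 = 784.4 kN
L_e = K·L = 2 × 4.72 = 9.440 m
Required I = P_cr·L_e²/(π²E) = 7.844×10^5 × 9.440² / (π² × 1.22×10^10) = 5.805×10^-4 m⁴
I_req = 5.805×10^8 mm⁴
Solid square: I = a⁴/12  ⇒  a = (12I)^(1/4) = (12×5.805×10^8)^(1/4) = 289 mm

a ≈ 289 mm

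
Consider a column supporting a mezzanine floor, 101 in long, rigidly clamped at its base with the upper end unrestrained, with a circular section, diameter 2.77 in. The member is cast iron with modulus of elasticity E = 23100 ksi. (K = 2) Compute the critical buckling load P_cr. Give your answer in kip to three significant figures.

P_cr ≈ 16.1 kip

I = πd⁴/64 = π×2.77⁴/64 = 2.890 in⁴
Effective length L_e = K·L = 2 × 101 = 202.0 in
P_cr = π²EI / L_e² = π² × 23100×10³ × 2.890 / 202.0² = 1.615×10^4 lb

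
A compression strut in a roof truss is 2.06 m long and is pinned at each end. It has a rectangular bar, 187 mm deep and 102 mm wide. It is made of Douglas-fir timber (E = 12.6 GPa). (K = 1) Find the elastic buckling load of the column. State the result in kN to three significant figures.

Buckling occurs about the weak axis: I_min = h·b³/12 with b = 102 mm (the shorter side).
I_min = 187×102³/12 = 1.654×10^7 mm⁴
I = 1.654×10^7 mm⁴ = 1.654×10^-5 m⁴
Effective length L_e = K·L = 1 × 2.06 = 2.060 m
P_cr = π²EI / L_e² = π² × 12.6×10⁹ × 1.654×10^-5 / 2.060² = 4.846×10^5 N

P_cr ≈ 485 kN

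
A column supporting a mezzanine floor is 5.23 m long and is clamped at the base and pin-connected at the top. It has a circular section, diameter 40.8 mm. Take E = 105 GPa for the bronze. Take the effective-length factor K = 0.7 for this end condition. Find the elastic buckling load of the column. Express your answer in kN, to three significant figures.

I = πd⁴/64 = π×40.8⁴/64 = 1.360×10^5 mm⁴
I = 1.360×10^5 mm⁴ = 1.360×10^-7 m⁴
Effective length L_e = K·L = 0.7 × 5.23 = 3.661 m
P_cr = π²EI / L_e² = π² × 105×10⁹ × 1.360×10^-7 / 3.661² = 1.052×10^4 N

P_cr ≈ 10.5 kN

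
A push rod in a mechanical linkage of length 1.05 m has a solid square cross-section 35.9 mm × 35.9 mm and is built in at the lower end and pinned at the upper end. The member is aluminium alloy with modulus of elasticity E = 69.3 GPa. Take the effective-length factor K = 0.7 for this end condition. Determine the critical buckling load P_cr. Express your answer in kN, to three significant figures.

I = a⁴/12 = 35.9⁴/12 = 1.384×10^5 mm⁴
I = 1.384×10^5 mm⁴ = 1.384×10^-7 m⁴
Effective length L_e = K·L = 0.7 × 1.05 = 0.7350 m
P_cr = π²EI / L_e² = π² × 69.3×10⁹ × 1.384×10^-7 / 0.7350² = 1.752×10^5 N

P_cr ≈ 175 kN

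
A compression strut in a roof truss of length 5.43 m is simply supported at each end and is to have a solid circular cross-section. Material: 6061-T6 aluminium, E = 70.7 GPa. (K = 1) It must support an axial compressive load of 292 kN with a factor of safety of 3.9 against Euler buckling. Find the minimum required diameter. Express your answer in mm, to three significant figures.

Required P_cr = n·P = 3.9 × 292 = 1139 kN
L_e = K·L = 1 × 5.43 = 5.430 m
Required I = P_cr·L_e²/(π²E) = 1.139×10^6 × 5.430² / (π² × 7.07×10^10) = 4.812×10^-5 m⁴
I_req = 4.812×10^7 mm⁴
Solid circle: I = πd⁴/64  ⇒  d = (64I/π)^(1/4) = (64×4.812×10^7/π)^(1/4) = 177 mm

d ≈ 177 mm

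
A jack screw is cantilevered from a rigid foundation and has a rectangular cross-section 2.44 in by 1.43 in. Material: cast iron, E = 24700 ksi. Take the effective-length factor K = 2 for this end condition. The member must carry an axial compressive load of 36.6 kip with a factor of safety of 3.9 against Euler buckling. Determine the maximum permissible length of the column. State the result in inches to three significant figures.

Buckling occurs about the weak axis: I_min = h·b³/12 with b = 1.43 in (the shorter side).
I_min = 2.44×1.43³/12 = 0.5946 in⁴
Required critical load P_cr = n·P = 3.9 × 36.6 = 142.7 kip = 1.427×10^5 lb
From P_cr = π²EI/(K·L)²:  L = (1/K)·√(π²EI/P_cr) = (1/2)·√(π²×2.47×10^7×0.5946/1.427×10^5)
L = 15.9 in

L_max ≈ 15.9 in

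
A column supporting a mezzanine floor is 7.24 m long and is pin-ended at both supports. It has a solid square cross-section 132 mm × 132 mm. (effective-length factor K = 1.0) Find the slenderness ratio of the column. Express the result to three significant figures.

I = a⁴/12 = 132⁴/12 = 2.530×10^7 mm⁴
A = 1.742×10^4 mm²;  r_min = √(I/A) = √(2.530×10^7/1.742×10^4) = 38.11 mm
L_e = K·L = 1 × 7.24 m = 7.240 m = 7240.0 mm
λ = L_e / r_min = 7240.0 / 38.11 = 190

λ ≈ 190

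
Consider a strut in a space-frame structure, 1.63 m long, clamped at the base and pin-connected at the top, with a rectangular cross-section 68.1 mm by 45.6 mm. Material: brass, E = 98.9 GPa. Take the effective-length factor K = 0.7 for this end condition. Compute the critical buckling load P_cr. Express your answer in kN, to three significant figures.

Buckling occurs about the weak axis: I_min = h·b³/12 with b = 45.6 mm (the shorter side).
I_min = 68.1×45.6³/12 = 5.381×10^5 mm⁴
I = 5.381×10^5 mm⁴ = 5.381×10^-7 m⁴
Effective length L_e = K·L = 0.7 × 1.63 = 1.141 m
P_cr = π²EI / L_e² = π² × 98.9×10⁹ × 5.381×10^-7 / 1.141² = 4.034×10^5 N

P_cr ≈ 403 kN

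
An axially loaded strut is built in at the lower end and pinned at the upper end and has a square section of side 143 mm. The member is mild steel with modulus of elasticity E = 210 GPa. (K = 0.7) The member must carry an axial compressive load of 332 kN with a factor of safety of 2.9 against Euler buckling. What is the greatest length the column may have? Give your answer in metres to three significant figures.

L_max ≈ 12.4 m

I = a⁴/12 = 143⁴/12 = 3.485×10^7 mm⁴
I = 3.485×10^-5 m⁴
Required critical load P_cr = n·P = 2.9 × 332 = 962.8 kN = 9.628×10^5 N
From P_cr = π²EI/(K·L)²:  L = (1/K)·√(π²EI/P_cr) = (1/0.7)·√(π²×2.10×10^11×3.485×10^-5/9.628×10^5)
L = 12.4 m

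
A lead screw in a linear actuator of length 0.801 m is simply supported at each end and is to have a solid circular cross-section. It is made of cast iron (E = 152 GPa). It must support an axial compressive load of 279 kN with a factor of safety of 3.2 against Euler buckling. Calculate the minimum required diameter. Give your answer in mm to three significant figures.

d ≈ 52.8 mm

Required P_cr = n·P = 3.2 × 279 = 892.8 kN
L_e = K·L = 1 × 0.801 = 0.8010 m
Required I = P_cr·L_e²/(π²E) = 8.928×10^5 × 0.8010² / (π² × 1.52×10^11) = 3.818×10^-7 m⁴
I_req = 3.818×10^5 mm⁴
Solid circle: I = πd⁴/64  ⇒  d = (64I/π)^(1/4) = (64×3.818×10^5/π)^(1/4) = 52.8 mm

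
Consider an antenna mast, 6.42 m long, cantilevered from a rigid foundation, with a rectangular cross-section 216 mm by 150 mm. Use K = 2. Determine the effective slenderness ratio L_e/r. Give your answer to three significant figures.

λ ≈ 297

Buckling occurs about the weak axis: I_min = h·b³/12 with b = 150 mm (the shorter side).
I_min = 216×150³/12 = 6.075×10^7 mm⁴
A = 3.240×10^4 mm²;  r_min = √(I/A) = √(6.075×10^7/3.240×10^4) = 43.30 mm
L_e = K·L = 2 × 6.42 m = 12.84 m = 12840 mm
λ = L_e / r_min = 12840 / 43.30 = 297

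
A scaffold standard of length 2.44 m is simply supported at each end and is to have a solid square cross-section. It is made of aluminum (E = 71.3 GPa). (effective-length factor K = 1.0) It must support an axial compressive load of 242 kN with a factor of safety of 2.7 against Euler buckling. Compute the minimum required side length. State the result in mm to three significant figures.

Required P_cr = n·P = 2.7 × 242 = 653.4 kN
L_e = K·L = 1 × 2.44 = 2.440 m
Required I = P_cr·L_e²/(π²E) = 6.534×10^5 × 2.440² / (π² × 7.13×10^10) = 5.528×10^-6 m⁴
I_req = 5.528×10^6 mm⁴
Solid square: I = a⁴/12  ⇒  a = (12I)^(1/4) = (12×5.528×10^6)^(1/4) = 90.2 mm

a ≈ 90.2 mm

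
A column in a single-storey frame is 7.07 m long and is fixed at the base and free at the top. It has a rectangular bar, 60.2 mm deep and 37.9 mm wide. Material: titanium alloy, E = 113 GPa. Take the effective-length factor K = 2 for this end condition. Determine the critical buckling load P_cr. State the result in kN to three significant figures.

Buckling occurs about the weak axis: I_min = h·b³/12 with b = 37.9 mm (the shorter side).
I_min = 60.2×37.9³/12 = 2.731×10^5 mm⁴
I = 2.731×10^5 mm⁴ = 2.731×10^-7 m⁴
Effective length L_e = K·L = 2 × 7.07 = 14.14 m
P_cr = π²EI / L_e² = π² × 113×10⁹ × 2.731×10^-7 / 14.14² = 1.523×10^3 N

P_cr ≈ 1.52 kN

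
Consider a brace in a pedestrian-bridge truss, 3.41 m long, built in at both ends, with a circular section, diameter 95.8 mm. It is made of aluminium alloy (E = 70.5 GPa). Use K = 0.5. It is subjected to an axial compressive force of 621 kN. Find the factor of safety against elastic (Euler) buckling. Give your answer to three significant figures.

n ≈ 1.59

I = πd⁴/64 = π×95.8⁴/64 = 4.135×10^6 mm⁴
I = 4.135×10^6 mm⁴ = 4.135×10^-6 m⁴
Effective length L_e = K·L = 0.5 × 3.41 = 1.705 m
P_cr = π²EI / L_e² = π² × 70.5×10⁹ × 4.135×10^-6 / 1.705² = 9.896×10^5 N
Factor of safety n = P_cr / P = 989.63 / 621 = 1.59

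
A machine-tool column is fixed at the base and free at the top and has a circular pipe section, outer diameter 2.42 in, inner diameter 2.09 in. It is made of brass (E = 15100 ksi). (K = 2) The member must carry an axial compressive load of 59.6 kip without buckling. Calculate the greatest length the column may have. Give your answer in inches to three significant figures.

L_max ≈ 21.6 in

d_o = 2.42 in, d_i = 2.09 in
I = π(d_o⁴ − d_i⁴)/64 = π(2.42⁴ − 2.090⁴)/64 = 0.7470 in⁴
At the buckling limit P_cr = P = 5.960×10^4 lb
From P_cr = π²EI/(K·L)²:  L = (1/K)·√(π²EI/P_cr) = (1/2)·√(π²×1.51×10^7×0.7470/5.960×10^4)
L = 21.6 in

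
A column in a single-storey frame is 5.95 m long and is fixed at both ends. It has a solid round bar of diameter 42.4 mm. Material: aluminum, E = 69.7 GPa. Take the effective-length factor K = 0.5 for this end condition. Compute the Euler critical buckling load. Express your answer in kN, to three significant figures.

I = πd⁴/64 = π×42.4⁴/64 = 1.586×10^5 mm⁴
I = 1.586×10^5 mm⁴ = 1.586×10^-7 m⁴
Effective length L_e = K·L = 0.5 × 5.95 = 2.975 m
P_cr = π²EI / L_e² = π² × 69.7×10⁹ × 1.586×10^-7 / 2.975² = 1.233×10^4 N

P_cr ≈ 12.3 kN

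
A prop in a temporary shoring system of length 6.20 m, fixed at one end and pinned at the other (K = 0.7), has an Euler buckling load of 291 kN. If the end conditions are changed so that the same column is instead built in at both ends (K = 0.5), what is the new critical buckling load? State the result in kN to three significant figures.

P_cr ≈ 570 kN

P_cr ∝ 1/K², so P_cr,new = P_cr,old × (K_old/K_new)² = 291 × (0.7/0.5)²
= 291 × 1.960 = 570 kN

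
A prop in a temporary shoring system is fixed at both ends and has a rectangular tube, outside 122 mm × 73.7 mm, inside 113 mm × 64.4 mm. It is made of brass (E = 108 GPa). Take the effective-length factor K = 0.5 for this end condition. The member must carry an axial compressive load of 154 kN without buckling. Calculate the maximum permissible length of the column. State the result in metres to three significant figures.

L_max ≈ 6.56 m

Weak-axis I_min = (h_o·b_o³ − h_i·b_i³)/12 with b_o = 73.7, b_i = 64.40 mm (shorter outer/inner sides).
I_min = (122×73.7³ − 113.0×64.40³)/12 = 1.555×10^6 mm⁴
I = 1.555×10^-6 m⁴
At the buckling limit P_cr = P = 1.540×10^5 N
From P_cr = π²EI/(K·L)²:  L = (1/K)·√(π²EI/P_cr) = (1/0.5)·√(π²×1.08×10^11×1.555×10^-6/1.540×10^5)
L = 6.56 m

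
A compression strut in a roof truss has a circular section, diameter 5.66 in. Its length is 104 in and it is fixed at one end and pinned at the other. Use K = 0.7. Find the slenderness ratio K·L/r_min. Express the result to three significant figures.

λ ≈ 51.4

For a solid circle r = d/4 = 5.66/4 = 1.415 in
L_e = K·L = 0.7 × 104 = 72.80 in
λ = L_e / r_min = 72.800 / 1.415 = 51.4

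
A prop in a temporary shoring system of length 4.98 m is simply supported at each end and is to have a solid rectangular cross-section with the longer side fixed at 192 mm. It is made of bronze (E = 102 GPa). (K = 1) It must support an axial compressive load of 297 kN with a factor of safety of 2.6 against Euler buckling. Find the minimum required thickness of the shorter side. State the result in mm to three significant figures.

b ≈ 106 mm

Required P_cr = n·P = 2.6 × 297 = 772.2 kN
L_e = K·L = 1 × 4.98 = 4.980 m
Required I = P_cr·L_e²/(π²E) = 7.722×10^5 × 4.980² / (π² × 1.02×10^11) = 1.902×10^-5 m⁴
I_req = 1.902×10^7 mm⁴
Rectangle, weak axis: I_min = h·b³/12 with h = 192 mm fixed  ⇒  b = (12I/h)^(1/3) = 106 mm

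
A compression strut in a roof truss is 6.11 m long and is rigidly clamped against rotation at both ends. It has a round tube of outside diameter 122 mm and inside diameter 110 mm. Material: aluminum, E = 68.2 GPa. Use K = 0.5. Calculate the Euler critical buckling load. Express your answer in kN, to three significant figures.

d_o = 122 mm, d_i = 110 mm
I = π(d_o⁴ − d_i⁴)/64 = π(122⁴ − 110.0⁴)/64 = 3.688×10^6 mm⁴
I = 3.688×10^6 mm⁴ = 3.688×10^-6 m⁴
Effective length L_e = K·L = 0.5 × 6.11 = 3.055 m
P_cr = π²EI / L_e² = π² × 68.2×10⁹ × 3.688×10^-6 / 3.055² = 2.660×10^5 N

P_cr ≈ 266 kN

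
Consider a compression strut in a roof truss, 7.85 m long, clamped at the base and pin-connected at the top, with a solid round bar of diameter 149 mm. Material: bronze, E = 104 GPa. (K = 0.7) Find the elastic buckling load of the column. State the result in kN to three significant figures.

P_cr ≈ 822 kN

I = πd⁴/64 = π×149⁴/64 = 2.419×10^7 mm⁴
I = 2.419×10^7 mm⁴ = 2.419×10^-5 m⁴
Effective length L_e = K·L = 0.7 × 7.85 = 5.495 m
P_cr = π²EI / L_e² = π² × 104×10⁹ × 2.419×10^-5 / 5.495² = 8.225×10^5 N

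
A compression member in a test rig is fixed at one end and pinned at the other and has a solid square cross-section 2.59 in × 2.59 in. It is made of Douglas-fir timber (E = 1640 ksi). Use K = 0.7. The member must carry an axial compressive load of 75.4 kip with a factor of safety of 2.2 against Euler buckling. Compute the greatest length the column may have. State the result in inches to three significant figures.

I = a⁴/12 = 2.59⁴/12 = 3.750 in⁴
Required critical load P_cr = n·P = 2.2 × 75.4 = 165.9 kip = 1.659×10^5 lb
From P_cr = π²EI/(K·L)²:  L = (1/K)·√(π²EI/P_cr) = (1/0.7)·√(π²×1.64×10^6×3.750/1.659×10^5)
L = 27.3 in

L_max ≈ 27.3 in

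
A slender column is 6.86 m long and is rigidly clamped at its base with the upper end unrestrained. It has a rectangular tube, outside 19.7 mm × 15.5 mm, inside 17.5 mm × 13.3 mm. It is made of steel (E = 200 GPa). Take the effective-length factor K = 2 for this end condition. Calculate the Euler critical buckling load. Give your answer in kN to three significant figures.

Weak-axis I_min = (h_o·b_o³ − h_i·b_i³)/12 with b_o = 15.5, b_i = 13.30 mm (shorter outer/inner sides).
I_min = (19.7×15.5³ − 17.50×13.30³)/12 = 2.682×10^3 mm⁴
I = 2.682×10^3 mm⁴ = 2.682×10^-9 m⁴
Effective length L_e = K·L = 2 × 6.86 = 13.72 m
P_cr = π²EI / L_e² = π² × 200×10⁹ × 2.682×10^-9 / 13.72² = 28.13 N

P_cr ≈ 0.0281 kN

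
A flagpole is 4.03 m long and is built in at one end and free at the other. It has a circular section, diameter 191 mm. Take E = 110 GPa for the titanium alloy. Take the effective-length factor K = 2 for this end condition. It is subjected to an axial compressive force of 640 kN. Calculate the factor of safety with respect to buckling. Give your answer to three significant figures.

n ≈ 1.71

I = πd⁴/64 = π×191⁴/64 = 6.533×10^7 mm⁴
I = 6.533×10^7 mm⁴ = 6.533×10^-5 m⁴
Effective length L_e = K·L = 2 × 4.03 = 8.060 m
P_cr = π²EI / L_e² = π² × 110×10⁹ × 6.533×10^-5 / 8.060² = 1.092×10^6 N
Factor of safety n = P_cr / P = 1091.8 / 640 = 1.71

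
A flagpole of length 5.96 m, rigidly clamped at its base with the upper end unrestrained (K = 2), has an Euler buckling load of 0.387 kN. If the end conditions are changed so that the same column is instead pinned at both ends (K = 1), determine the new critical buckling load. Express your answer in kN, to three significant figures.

P_cr ≈ 1.55 kN

P_cr ∝ 1/K², so P_cr,new = P_cr,old × (K_old/K_new)² = 0.387 × (2/1)²
= 0.387 × 4.000 = 1.55 kN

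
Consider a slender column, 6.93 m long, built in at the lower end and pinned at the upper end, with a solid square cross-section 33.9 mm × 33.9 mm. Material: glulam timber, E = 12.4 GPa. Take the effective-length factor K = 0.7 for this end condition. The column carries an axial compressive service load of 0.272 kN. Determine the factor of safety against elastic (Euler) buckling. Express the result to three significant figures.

I = a⁴/12 = 33.9⁴/12 = 1.101×10^5 mm⁴
I = 1.101×10^5 mm⁴ = 1.101×10^-7 m⁴
Effective length L_e = K·L = 0.7 × 6.93 = 4.851 m
P_cr = π²EI / L_e² = π² × 12.4×10⁹ × 1.101×10^-7 / 4.851² = 572.4 N
Factor of safety n = P_cr / P = 0.57237 / 0.272 = 2.10

n ≈ 2.10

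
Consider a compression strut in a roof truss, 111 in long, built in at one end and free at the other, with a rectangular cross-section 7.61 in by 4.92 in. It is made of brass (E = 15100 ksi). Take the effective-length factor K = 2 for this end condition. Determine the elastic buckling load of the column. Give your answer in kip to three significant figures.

Buckling occurs about the weak axis: I_min = h·b³/12 with b = 4.92 in (the shorter side).
I_min = 7.61×4.92³/12 = 75.53 in⁴
Effective length L_e = K·L = 2 × 111 = 222.0 in
P_cr = π²EI / L_e² = π² × 15100×10³ × 75.53 / 222.0² = 2.284×10^5 lb

P_cr ≈ 228 kip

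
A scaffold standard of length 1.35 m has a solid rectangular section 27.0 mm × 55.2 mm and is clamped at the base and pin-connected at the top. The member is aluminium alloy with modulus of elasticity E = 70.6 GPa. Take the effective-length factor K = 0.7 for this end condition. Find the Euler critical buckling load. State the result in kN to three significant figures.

Buckling occurs about the weak axis: I_min = h·b³/12 with b = 27.0 mm (the shorter side).
I_min = 55.2×27.0³/12 = 9.054×10^4 mm⁴
I = 9.054×10^4 mm⁴ = 9.054×10^-8 m⁴
Effective length L_e = K·L = 0.7 × 1.35 = 0.9450 m
P_cr = π²EI / L_e² = π² × 70.6×10⁹ × 9.054×10^-8 / 0.9450² = 7.065×10^4 N

P_cr ≈ 70.6 kN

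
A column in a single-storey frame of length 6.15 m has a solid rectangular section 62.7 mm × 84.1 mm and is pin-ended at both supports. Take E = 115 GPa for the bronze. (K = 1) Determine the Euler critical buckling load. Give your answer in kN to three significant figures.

P_cr ≈ 51.8 kN

Buckling occurs about the weak axis: I_min = h·b³/12 with b = 62.7 mm (the shorter side).
I_min = 84.1×62.7³/12 = 1.727×10^6 mm⁴
I = 1.727×10^6 mm⁴ = 1.727×10^-6 m⁴
Effective length L_e = K·L = 1 × 6.15 = 6.150 m
P_cr = π²EI / L_e² = π² × 115×10⁹ × 1.727×10^-6 / 6.150² = 5.184×10^4 N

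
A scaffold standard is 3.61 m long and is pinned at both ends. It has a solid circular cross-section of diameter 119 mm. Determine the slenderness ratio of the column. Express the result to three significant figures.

For a solid circle r = d/4 = 119/4 = 29.75 mm
L_e = K·L = 1 × 3.61 m = 3.610 m = 3610.0 mm
λ = L_e / r_min = 3610.0 / 29.75 = 121

λ ≈ 121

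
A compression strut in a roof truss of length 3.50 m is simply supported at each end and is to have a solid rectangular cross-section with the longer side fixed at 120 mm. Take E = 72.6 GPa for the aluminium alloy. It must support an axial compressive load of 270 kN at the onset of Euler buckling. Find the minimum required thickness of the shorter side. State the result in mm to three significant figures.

b ≈ 77.3 mm

L_e = K·L = 1 × 3.50 = 3.500 m
Required I = P_cr·L_e²/(π²E) = 2.700×10^5 × 3.500² / (π² × 7.26×10^10) = 4.616×10^-6 m⁴
I_req = 4.616×10^6 mm⁴
Rectangle, weak axis: I_min = h·b³/12 with h = 120 mm fixed  ⇒  b = (12I/h)^(1/3) = 77.3 mm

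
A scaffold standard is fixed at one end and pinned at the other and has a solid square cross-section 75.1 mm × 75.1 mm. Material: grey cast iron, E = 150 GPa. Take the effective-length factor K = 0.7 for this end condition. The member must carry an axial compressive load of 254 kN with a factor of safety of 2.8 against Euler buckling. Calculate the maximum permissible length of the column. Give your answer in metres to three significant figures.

L_max ≈ 3.36 m

I = a⁴/12 = 75.1⁴/12 = 2.651×10^6 mm⁴
I = 2.651×10^-6 m⁴
Required critical load P_cr = n·P = 2.8 × 254 = 711.2 kN = 7.112×10^5 N
From P_cr = π²EI/(K·L)²:  L = (1/K)·√(π²EI/P_cr) = (1/0.7)·√(π²×1.50×10^11×2.651×10^-6/7.112×10^5)
L = 3.36 m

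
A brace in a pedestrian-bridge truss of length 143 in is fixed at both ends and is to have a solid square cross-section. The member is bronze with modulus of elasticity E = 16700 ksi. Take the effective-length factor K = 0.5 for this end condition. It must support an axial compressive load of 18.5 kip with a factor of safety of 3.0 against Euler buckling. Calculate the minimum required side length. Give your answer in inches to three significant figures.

Required P_cr = n·P = 3.0 × 18.5 = 55.50 kip
L_e = K·L = 0.5 × 143 = 71.50 in
Required I = P_cr·L_e²/(π²E) = 5.550×10^4 × 71.50² / (π² × 1.67×10^7) = 1.721 in⁴
Solid square: I = a⁴/12  ⇒  a = (12I)^(1/4) = (12×1.721)^(1/4) = 2.13 in

a ≈ 2.13 in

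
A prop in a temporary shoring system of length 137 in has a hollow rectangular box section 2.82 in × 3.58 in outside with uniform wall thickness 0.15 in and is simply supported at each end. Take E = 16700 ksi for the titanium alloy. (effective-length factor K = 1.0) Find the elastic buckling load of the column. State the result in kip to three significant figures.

P_cr ≈ 20.3 kip

Inner dimensions: h_i = 3.58 − 2×0.15 = 3.280 in, b_i = 2.82 − 2×0.15 = 2.520 in
Weak-axis I_min = (h_o·b_o³ − h_i·b_i³)/12 with b_o = 2.82, b_i = 2.520 in (shorter outer/inner sides).
I_min = (3.58×2.82³ − 3.280×2.520³)/12 = 2.316 in⁴
Effective length L_e = K·L = 1 × 137 = 137.0 in
P_cr = π²EI / L_e² = π² × 16700×10³ × 2.316 / 137.0² = 2.034×10^4 lb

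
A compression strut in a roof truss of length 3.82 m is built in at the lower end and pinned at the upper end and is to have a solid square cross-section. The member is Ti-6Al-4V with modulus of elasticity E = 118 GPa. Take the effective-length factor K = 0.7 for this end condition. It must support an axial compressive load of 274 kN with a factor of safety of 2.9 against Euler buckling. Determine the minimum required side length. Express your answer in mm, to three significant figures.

Required P_cr = n·P = 2.9 × 274 = 794.6 kN
L_e = K·L = 0.7 × 3.82 = 2.674 m
Required I = P_cr·L_e²/(π²E) = 7.946×10^5 × 2.674² / (π² × 1.18×10^11) = 4.879×10^-6 m⁴
I_req = 4.879×10^6 mm⁴
Solid square: I = a⁴/12  ⇒  a = (12I)^(1/4) = (12×4.879×10^6)^(1/4) = 87.5 mm

a ≈ 87.5 mm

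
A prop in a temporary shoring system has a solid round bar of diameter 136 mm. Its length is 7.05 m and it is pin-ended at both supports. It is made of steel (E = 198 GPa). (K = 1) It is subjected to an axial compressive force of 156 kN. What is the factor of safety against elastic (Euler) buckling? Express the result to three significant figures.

I = πd⁴/64 = π×136⁴/64 = 1.679×10^7 mm⁴
I = 1.679×10^7 mm⁴ = 1.679×10^-5 m⁴
Effective length L_e = K·L = 1 × 7.05 = 7.050 m
P_cr = π²EI / L_e² = π² × 198×10⁹ × 1.679×10^-5 / 7.050² = 6.603×10^5 N
Factor of safety n = P_cr / P = 660.26 / 156 = 4.23

n ≈ 4.23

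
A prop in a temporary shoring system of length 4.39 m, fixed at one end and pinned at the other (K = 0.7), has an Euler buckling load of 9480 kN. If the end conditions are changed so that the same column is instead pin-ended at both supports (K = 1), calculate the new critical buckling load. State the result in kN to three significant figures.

P_cr ≈ 4650 kN

P_cr ∝ 1/K², so P_cr,new = P_cr,old × (K_old/K_new)² = 9480 × (0.7/1)²
= 9480 × 0.4900 = 4650 kN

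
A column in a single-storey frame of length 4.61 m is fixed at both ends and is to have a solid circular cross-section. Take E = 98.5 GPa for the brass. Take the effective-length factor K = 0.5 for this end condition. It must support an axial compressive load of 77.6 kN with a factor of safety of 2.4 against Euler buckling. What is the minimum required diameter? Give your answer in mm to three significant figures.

d ≈ 67.5 mm

Required P_cr = n·P = 2.4 × 77.6 = 186.2 kN
L_e = K·L = 0.5 × 4.61 = 2.305 m
Required I = P_cr·L_e²/(π²E) = 1.862×10^5 × 2.305² / (π² × 9.85×10^10) = 1.018×10^-6 m⁴
I_req = 1.018×10^6 mm⁴
Solid circle: I = πd⁴/64  ⇒  d = (64I/π)^(1/4) = (64×1.018×10^6/π)^(1/4) = 67.5 mm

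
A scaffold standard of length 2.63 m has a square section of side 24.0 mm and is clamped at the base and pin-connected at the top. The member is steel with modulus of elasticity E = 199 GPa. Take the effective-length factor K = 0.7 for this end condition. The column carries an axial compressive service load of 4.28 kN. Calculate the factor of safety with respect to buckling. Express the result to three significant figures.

I = a⁴/12 = 24.0⁴/12 = 2.765×10^4 mm⁴
I = 2.765×10^4 mm⁴ = 2.765×10^-8 m⁴
Effective length L_e = K·L = 0.7 × 2.63 = 1.841 m
P_cr = π²EI / L_e² = π² × 199×10⁹ × 2.765×10^-8 / 1.841² = 1.602×10^4 N
Factor of safety n = P_cr / P = 16.022 / 4.28 = 3.74

n ≈ 3.74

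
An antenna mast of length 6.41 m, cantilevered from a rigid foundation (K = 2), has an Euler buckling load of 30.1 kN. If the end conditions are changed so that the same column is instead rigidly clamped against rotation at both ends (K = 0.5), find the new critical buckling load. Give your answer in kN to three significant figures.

P_cr ≈ 482 kN

P_cr ∝ 1/K², so P_cr,new = P_cr,old × (K_old/K_new)² = 30.1 × (2/0.5)²
= 30.1 × 16.00 = 482 kN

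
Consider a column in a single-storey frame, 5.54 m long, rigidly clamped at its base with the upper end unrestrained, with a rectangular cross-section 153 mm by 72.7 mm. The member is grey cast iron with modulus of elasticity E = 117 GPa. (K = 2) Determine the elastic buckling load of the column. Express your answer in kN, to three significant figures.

P_cr ≈ 46.1 kN

Buckling occurs about the weak axis: I_min = h·b³/12 with b = 72.7 mm (the shorter side).
I_min = 153×72.7³/12 = 4.899×10^6 mm⁴
I = 4.899×10^6 mm⁴ = 4.899×10^-6 m⁴
Effective length L_e = K·L = 2 × 5.54 = 11.08 m
P_cr = π²EI / L_e² = π² × 117×10⁹ × 4.899×10^-6 / 11.08² = 4.608×10^4 N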